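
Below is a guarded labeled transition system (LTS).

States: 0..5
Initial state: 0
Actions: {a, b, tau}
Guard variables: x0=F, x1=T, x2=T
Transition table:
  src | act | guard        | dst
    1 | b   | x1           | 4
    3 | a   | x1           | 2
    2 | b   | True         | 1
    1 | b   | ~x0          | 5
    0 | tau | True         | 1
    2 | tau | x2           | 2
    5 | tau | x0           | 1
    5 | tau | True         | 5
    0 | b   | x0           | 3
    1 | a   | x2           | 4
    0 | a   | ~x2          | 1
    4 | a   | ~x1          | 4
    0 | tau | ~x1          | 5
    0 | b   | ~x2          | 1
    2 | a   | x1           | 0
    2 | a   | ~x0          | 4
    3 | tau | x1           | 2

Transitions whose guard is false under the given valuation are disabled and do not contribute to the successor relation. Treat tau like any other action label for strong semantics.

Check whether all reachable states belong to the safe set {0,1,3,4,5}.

Answer: INVARIANT HOLDS

Working:
Inv-set: {0,1,3,4,5}
Reach set: {0,1,4,5}
  0: safe
  1: safe
  4: safe
  5: safe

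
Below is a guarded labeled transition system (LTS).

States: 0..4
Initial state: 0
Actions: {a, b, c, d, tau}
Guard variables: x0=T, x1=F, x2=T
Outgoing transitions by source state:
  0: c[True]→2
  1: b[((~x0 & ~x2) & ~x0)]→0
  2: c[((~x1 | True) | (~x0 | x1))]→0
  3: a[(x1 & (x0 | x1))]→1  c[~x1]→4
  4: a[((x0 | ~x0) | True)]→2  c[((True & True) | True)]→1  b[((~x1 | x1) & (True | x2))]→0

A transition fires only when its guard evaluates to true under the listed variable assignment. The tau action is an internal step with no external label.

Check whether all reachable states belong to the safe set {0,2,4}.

Safe = {0,2,4}
Reachable = {0,2}
  0: ✓
  2: ✓

Answer: INVARIANT HOLDS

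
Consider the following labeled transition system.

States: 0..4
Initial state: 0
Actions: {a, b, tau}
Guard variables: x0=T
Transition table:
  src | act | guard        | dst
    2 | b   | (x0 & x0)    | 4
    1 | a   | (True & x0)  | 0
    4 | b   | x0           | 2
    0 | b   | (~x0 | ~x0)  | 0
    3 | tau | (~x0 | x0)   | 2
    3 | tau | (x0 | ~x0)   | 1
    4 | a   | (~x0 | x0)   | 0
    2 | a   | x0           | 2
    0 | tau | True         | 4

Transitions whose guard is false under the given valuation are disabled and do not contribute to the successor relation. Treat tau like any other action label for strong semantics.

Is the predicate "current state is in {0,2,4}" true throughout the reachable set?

Answer: INVARIANT HOLDS

Analysis:
Allowed set {0,2,4}
R = {0,2,4}
  0: safe
  2: safe
  4: safe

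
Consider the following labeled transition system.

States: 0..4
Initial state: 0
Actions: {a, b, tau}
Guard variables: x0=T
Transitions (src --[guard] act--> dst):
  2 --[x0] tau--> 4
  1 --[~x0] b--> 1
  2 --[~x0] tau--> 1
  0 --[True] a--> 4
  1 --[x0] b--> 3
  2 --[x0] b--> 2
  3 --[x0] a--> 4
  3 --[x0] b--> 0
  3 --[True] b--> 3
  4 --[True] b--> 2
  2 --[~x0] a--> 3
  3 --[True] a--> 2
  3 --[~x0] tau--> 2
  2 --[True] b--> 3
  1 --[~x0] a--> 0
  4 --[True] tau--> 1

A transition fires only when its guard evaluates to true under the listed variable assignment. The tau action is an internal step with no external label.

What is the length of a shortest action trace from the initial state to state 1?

Breadth-first toward 1:
  Layer 0: {0}
  Layer 1: {4}
  Layer 2: {1,2}
depth(1)=2, e.g. a·tau

Answer: 2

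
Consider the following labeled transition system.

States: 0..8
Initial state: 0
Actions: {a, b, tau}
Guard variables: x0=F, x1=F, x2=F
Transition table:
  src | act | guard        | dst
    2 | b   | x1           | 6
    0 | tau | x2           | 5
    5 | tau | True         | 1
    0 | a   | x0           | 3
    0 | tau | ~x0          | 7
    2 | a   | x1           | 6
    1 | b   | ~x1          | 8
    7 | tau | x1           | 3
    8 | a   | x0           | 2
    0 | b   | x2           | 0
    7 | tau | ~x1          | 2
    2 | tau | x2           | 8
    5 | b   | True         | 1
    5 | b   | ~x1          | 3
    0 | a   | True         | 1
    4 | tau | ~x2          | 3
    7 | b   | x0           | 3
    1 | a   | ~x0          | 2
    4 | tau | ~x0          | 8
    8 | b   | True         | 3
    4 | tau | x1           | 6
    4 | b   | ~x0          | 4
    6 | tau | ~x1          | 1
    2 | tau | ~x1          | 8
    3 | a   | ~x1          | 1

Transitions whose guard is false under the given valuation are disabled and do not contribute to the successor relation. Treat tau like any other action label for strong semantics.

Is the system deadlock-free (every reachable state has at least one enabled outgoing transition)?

Answer: DEADLOCK-FREE

Analysis:
R = {0,1,2,3,7,8}
  0: a→1  tau→7  [2 out]
  1: a→2  b→8  [2 out]
  2: tau→8  [1 out]
  3: a→1  [1 out]
  7: tau→2  [1 out]
  8: b→3  [1 out]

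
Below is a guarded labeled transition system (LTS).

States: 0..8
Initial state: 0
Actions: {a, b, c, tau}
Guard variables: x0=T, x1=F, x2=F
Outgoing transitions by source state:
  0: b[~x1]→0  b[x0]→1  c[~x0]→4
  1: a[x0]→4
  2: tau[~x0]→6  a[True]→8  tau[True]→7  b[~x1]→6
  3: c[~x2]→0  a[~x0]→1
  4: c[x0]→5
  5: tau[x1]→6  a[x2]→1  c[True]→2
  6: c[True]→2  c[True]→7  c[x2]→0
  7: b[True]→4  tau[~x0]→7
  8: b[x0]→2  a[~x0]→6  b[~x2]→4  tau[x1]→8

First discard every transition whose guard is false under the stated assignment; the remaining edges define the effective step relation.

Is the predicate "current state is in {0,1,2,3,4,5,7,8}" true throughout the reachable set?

Inv-set: {0,1,2,3,4,5,7,8}
Reach set: {0,1,2,4,5,6,7,8}
  0: ok
  1: ok
  2: ok
  4: ok
  5: ok
  6: outside
  7: ok
  8: ok
witness against invariant: b·a·c·c·b → 6

Answer: INVARIANT VIOLATED at state 6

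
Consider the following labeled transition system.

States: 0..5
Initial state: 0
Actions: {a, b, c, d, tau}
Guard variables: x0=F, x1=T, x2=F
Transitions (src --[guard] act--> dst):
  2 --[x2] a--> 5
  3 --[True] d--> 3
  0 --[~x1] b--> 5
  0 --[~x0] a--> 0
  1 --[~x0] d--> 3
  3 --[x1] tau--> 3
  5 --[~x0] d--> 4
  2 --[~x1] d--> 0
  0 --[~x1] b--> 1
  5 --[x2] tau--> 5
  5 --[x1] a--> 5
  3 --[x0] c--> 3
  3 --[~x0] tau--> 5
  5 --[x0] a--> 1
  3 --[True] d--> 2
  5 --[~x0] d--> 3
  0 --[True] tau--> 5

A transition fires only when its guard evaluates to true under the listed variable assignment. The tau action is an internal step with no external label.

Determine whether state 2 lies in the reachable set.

Answer: REACHABLE

Working:
10 transition(s) survive guard evaluation.
Layer 0: {0}
Layer 1: {5}  now seen {0,5}
Layer 2: {3,4}  now seen {0,3,4,5}
Layer 3: {2}  now seen {0,2,3,4,5}
R = {0,2,3,4,5}
witness 2: tau·d·d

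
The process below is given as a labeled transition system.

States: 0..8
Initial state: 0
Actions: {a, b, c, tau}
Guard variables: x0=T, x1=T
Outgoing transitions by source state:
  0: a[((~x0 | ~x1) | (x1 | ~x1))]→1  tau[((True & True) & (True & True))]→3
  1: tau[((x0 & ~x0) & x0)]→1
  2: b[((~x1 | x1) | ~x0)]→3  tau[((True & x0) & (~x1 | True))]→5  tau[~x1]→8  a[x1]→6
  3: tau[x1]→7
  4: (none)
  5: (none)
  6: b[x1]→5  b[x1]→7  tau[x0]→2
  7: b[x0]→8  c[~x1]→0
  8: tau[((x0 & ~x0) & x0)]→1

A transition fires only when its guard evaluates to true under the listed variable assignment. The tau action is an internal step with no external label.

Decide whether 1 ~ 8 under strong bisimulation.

Answer: BISIMILAR

Working:
Refine partition for ~:
  π0 = {{0,1,2,3,4,5,6,7,8}}
  π1 = {{0},{1,4,5,8},{2},{3},{6},{7}}
6 equivalence class(es) (converged in 2)
[1]={1,4,5,8}  [8]={1,4,5,8}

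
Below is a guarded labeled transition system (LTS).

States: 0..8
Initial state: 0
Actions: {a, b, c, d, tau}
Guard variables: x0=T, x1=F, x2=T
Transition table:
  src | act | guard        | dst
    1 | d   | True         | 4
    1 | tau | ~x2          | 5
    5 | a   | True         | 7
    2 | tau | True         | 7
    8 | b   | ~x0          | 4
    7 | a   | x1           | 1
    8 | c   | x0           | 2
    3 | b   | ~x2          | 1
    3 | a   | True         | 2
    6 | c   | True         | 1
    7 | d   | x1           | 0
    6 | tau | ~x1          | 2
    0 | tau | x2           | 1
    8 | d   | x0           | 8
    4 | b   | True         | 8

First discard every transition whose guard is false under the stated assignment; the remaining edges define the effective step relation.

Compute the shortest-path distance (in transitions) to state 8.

Layered search for 8:
  L0 = {0}
  L1 = {1}
  L2 = {4}
  L3 = {8}
8 enters at depth 3; path tau·d·b

Answer: 3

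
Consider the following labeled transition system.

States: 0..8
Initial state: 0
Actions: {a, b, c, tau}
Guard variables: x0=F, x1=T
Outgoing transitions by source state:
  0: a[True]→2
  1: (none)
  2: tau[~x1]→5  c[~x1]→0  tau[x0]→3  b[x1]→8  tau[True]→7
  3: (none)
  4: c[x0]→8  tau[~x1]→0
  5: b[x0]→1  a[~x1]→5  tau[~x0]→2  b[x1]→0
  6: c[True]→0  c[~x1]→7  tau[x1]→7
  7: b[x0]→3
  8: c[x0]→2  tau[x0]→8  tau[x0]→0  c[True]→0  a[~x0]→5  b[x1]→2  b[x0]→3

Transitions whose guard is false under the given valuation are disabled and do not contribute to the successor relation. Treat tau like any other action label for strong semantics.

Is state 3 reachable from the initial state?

After dropping false guards: 10 live edges.
Layer 0: {0}
Layer 1: {2}  now seen {0,2}
Layer 2: {7,8}  now seen {0,2,7,8}
Layer 3: {5}  now seen {0,2,5,7,8}
Reachable = {0,2,5,7,8}

Answer: UNREACHABLE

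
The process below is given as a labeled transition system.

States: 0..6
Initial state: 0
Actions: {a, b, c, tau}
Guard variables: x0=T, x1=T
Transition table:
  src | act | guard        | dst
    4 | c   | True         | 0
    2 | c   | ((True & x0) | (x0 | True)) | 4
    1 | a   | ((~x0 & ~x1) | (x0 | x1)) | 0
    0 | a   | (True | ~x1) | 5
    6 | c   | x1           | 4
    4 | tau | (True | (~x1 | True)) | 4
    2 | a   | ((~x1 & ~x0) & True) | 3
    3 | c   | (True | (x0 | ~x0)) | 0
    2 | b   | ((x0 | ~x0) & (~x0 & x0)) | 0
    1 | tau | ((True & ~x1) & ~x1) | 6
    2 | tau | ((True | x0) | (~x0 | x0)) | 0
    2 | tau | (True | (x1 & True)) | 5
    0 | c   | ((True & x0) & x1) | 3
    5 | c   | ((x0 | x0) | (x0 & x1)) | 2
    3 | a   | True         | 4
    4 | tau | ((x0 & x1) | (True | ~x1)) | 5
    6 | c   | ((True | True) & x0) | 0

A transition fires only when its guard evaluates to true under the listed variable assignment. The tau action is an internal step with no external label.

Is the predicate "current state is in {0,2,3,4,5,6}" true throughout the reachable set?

Safe = {0,2,3,4,5,6}
Reach set: {0,2,3,4,5}
  0: safe
  2: safe
  3: safe
  4: safe
  5: safe

Answer: INVARIANT HOLDS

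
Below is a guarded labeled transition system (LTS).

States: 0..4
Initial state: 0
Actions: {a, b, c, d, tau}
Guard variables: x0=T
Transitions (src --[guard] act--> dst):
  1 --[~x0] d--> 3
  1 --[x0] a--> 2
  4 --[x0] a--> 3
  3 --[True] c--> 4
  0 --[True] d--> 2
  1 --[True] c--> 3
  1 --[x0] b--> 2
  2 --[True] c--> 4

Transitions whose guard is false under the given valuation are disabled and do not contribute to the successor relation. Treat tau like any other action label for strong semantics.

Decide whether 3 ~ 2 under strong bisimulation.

Compute ~ classes (split until stable):
  π0 = {{0,1,2,3,4}}
  π1 = {{0},{1},{2,3},{4}}
stable after 2 split(s): 4 block(s)
class of 3: {2,3}; class of 2: {2,3}

Answer: BISIMILAR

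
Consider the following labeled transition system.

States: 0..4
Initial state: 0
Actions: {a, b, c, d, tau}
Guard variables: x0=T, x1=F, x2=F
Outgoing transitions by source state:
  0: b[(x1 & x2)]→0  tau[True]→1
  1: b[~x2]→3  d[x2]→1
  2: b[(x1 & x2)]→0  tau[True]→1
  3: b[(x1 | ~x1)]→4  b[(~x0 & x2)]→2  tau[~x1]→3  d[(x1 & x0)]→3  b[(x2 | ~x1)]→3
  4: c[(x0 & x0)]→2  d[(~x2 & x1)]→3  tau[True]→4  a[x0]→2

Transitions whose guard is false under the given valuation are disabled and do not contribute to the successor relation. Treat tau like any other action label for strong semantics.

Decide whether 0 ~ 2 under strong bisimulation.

Bisimulation quotient by refinement:
  round 0: {{0,1,2,3,4}}
  round 1: {{0,2},{1},{3},{4}}
Fixed point at round 2; 4 class(es).
[0]={0,2}  [2]={0,2}

Answer: BISIMILAR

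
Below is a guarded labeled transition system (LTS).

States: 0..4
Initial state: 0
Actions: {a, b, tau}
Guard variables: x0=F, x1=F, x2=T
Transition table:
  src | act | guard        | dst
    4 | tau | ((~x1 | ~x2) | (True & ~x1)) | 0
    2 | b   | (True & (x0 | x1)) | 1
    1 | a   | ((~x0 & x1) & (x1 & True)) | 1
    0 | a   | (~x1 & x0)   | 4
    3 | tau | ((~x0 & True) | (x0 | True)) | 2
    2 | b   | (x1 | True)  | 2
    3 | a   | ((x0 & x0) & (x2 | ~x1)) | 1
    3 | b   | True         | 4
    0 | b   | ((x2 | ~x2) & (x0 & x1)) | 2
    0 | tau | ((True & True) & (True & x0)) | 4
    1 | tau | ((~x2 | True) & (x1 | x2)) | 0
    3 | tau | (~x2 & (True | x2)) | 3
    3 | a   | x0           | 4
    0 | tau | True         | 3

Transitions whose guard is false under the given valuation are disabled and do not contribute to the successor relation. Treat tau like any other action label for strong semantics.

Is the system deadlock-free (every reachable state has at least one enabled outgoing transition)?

Answer: DEADLOCK-FREE

Working:
Reach set: {0,2,3,4}
  0: tau→3  [deg 1]
  2: b→2  [deg 1]
  3: b→4  tau→2  [deg 2]
  4: tau→0  [deg 1]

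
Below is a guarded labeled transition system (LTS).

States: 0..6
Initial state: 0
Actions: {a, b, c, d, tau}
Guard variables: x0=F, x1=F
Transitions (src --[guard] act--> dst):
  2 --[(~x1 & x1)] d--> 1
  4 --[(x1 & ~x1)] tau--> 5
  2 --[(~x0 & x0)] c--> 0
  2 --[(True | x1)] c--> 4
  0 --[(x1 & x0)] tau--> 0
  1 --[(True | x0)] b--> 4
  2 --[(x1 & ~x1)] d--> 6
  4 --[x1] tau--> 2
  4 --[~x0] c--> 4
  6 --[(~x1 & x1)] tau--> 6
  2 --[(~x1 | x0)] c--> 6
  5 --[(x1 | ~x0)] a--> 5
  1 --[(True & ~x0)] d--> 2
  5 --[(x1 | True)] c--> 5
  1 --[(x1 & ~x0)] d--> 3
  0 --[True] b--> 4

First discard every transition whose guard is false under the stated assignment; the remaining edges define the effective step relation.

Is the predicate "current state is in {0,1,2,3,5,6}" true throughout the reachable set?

Answer: INVARIANT VIOLATED at state 4

Working:
Allowed set {0,1,2,3,5,6}
Reachable = {0,4}
  0: ✓
  4: VIOLATES
counterexample path to 4: b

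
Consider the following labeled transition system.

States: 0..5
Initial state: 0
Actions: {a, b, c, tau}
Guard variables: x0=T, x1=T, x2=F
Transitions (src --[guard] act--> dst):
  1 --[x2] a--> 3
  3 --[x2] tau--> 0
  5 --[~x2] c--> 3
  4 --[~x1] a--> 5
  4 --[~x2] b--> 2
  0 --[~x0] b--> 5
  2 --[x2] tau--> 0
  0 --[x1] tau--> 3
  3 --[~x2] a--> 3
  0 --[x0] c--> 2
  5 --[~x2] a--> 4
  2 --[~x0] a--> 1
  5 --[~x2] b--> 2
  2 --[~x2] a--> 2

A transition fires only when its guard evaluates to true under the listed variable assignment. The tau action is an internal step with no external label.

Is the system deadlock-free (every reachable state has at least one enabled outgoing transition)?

Answer: DEADLOCK-FREE

Working:
R = {0,2,3}
  0: c→2  tau→3  [2 exit(s)]
  2: a→2  [1 exit(s)]
  3: a→3  [1 exit(s)]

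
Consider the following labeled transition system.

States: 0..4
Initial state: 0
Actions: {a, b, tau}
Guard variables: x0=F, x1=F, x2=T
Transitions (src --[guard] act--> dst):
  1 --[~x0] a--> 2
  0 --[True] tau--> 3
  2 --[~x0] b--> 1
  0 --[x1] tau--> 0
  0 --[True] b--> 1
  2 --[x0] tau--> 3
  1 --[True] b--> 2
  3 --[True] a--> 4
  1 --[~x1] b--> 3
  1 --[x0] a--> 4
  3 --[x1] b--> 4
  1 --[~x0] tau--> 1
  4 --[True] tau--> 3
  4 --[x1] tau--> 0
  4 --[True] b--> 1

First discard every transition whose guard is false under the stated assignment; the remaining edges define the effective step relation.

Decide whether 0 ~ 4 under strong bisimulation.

Answer: BISIMILAR

Working:
Bisimulation quotient by refinement:
  P[0] = {{0,1,2,3,4}}
  P[1] = {{0,4},{1},{2},{3}}
4 equivalence class(es) (converged in 2)
0∈{0,4}, 4∈{0,4}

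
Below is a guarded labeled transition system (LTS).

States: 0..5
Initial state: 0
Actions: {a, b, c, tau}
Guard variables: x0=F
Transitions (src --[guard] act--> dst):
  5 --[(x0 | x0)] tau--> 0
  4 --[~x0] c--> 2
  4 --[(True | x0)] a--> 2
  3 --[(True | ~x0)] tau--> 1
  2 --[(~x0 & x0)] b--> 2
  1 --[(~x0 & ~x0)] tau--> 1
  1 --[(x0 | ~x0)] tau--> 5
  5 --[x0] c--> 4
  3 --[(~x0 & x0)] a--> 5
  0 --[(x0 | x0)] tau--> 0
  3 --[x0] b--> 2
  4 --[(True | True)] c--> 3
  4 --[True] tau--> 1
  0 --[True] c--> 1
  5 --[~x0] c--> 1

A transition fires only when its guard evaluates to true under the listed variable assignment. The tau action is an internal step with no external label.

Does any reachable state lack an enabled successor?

Reachable = {0,1,5}
  0: c→1  [1 exit(s)]
  1: tau→1  tau→5  [2 exit(s)]
  5: c→1  [1 exit(s)]

Answer: DEADLOCK-FREE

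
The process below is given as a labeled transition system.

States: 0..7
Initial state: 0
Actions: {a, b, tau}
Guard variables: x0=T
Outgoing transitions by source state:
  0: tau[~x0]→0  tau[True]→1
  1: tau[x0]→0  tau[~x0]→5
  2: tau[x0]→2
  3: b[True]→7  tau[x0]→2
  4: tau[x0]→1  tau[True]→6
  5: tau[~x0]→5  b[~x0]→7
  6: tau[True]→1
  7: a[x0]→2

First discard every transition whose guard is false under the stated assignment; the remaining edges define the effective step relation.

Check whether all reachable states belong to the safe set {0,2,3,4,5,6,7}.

Allowed set {0,2,3,4,5,6,7}
Reachable = {0,1}
  0: safe
  1: VIOLATES
counterexample path to 1: tau

Answer: INVARIANT VIOLATED at state 1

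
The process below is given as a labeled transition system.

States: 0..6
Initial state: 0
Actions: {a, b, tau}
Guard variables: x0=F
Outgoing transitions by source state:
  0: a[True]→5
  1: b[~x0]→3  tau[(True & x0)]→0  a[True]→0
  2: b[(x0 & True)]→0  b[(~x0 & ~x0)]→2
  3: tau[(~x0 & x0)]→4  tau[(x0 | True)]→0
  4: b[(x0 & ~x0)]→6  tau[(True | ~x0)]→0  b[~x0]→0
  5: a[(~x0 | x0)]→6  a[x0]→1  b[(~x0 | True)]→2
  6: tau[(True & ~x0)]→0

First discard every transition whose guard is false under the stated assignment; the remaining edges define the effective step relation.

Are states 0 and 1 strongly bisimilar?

Answer: NOT BISIMILAR

Analysis:
Bisimulation quotient by refinement:
  round 0: {{0,1,2,3,4,5,6}}
  round 1: {{0},{1,5},{2},{3,6},{4}}
  round 2: {{0},{1},{2},{3,6},{4},{5}}
stable after 3 split(s): 6 block(s)
class of 0: {0}; class of 1: {1}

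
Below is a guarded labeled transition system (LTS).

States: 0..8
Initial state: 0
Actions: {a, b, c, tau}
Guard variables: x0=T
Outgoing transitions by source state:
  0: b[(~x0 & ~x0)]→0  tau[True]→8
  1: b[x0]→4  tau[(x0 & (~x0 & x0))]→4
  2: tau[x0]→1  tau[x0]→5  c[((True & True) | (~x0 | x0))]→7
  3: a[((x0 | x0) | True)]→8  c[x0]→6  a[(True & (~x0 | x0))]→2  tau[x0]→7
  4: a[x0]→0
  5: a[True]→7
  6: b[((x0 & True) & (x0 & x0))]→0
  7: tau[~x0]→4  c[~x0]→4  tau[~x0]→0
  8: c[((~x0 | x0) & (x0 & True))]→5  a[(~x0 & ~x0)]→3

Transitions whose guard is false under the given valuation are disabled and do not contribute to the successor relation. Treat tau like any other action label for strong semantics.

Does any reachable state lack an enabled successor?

Answer: DEADLOCK at state 7

Working:
Reach set: {0,5,7,8}
  0: tau→8  [deg 1]
  5: a→7  [deg 1]
  7: ∅  [STUCK]
  8: c→5  [deg 1]
trace reaching 7: tau·c·a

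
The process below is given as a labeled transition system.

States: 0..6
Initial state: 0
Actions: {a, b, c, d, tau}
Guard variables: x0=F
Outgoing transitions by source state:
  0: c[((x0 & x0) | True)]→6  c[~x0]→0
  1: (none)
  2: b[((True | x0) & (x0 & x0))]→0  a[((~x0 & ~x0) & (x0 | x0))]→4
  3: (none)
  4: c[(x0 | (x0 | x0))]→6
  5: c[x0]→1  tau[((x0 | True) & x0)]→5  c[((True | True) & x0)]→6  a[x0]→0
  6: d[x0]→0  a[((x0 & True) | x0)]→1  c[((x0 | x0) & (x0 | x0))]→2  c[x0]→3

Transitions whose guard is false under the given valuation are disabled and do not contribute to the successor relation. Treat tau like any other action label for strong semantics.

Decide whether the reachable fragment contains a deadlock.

Reachable = {0,6}
  0: c→0  c→6  [deg 2]
  6: ∅  [no exit]
witness 6: c

Answer: DEADLOCK at state 6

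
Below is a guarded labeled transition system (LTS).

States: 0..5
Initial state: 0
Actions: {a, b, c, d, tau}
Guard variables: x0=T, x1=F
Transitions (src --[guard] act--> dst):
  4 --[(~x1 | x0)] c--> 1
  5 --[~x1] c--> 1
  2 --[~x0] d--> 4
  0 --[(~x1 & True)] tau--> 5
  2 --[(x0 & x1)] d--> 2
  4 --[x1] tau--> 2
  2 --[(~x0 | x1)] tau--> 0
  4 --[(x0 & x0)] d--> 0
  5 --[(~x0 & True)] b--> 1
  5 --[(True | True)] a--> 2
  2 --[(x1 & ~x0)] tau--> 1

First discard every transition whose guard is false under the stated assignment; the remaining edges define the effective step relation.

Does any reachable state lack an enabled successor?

Reach set: {0,1,2,5}
  0: tau→5  [1 exit(s)]
  1: ∅  [no exit]
  2: ∅  [no exit]
  5: a→2  c→1  [2 exit(s)]
trace reaching 1: tau·c

Answer: DEADLOCK at state 1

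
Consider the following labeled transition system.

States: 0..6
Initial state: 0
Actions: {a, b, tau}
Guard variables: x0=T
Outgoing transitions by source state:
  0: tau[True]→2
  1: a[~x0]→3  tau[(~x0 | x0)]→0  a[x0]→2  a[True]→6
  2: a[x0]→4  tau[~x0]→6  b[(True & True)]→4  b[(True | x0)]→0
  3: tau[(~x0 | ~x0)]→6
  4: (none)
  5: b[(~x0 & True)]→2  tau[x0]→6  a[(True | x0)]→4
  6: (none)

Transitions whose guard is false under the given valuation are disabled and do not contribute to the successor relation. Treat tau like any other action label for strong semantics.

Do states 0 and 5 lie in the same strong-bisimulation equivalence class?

Answer: NOT BISIMILAR

Analysis:
Bisimulation quotient by refinement:
  round 0: {{0,1,2,3,4,5,6}}
  round 1: {{0},{1,5},{2},{3,4,6}}
  round 2: {{0},{1},{2},{3,4,6},{5}}
stable after 3 split(s): 5 block(s)
[0]={0}  [5]={5}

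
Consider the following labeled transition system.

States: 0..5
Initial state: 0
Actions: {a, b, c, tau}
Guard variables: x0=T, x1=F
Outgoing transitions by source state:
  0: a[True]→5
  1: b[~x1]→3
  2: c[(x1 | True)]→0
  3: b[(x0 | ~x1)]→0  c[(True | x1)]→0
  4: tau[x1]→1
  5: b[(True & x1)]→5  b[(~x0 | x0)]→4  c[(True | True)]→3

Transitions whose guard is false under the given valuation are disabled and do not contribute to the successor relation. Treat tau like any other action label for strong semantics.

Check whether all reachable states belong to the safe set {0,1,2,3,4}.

Answer: INVARIANT VIOLATED at state 5

Trace:
Inv-set: {0,1,2,3,4}
Reach set: {0,3,4,5}
  0: ok
  3: ok
  4: ok
  5: ✗ unsafe
reach 5 via a — violates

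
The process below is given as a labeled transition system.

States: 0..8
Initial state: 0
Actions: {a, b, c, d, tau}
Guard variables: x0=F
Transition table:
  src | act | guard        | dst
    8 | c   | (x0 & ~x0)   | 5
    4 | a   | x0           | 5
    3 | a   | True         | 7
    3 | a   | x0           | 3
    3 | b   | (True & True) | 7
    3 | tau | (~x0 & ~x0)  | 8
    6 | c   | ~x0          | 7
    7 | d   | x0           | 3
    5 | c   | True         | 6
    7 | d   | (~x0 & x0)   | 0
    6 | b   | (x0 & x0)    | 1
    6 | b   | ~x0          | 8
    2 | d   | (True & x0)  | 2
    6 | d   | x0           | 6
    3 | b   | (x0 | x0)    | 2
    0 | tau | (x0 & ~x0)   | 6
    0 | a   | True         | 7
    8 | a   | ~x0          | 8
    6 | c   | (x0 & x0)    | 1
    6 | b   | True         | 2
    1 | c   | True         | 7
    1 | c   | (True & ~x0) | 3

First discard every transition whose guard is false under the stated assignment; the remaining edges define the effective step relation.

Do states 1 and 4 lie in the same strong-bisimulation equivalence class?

Answer: NOT BISIMILAR

Trace:
Compute ~ classes (split until stable):
  π0 = {{0,1,2,3,4,5,6,7,8}}
  π1 = {{0,8},{1,5},{2,4,7},{3},{6}}
  π2 = {{0},{1},{2,4,7},{3},{5},{6},{8}}
7 equivalence class(es) (converged in 3)
[1]={1}  [4]={2,4,7}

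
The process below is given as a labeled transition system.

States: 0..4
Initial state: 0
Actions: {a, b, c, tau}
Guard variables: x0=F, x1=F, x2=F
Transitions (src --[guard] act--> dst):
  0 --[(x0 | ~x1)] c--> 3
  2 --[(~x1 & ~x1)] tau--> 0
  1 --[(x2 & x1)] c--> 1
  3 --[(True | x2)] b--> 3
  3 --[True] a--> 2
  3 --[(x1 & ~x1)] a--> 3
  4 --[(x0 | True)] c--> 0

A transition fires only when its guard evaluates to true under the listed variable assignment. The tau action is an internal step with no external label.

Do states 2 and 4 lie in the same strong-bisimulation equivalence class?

Bisimulation quotient by refinement:
  P[0] = {{0,1,2,3,4}}
  P[1] = {{0,4},{1},{2},{3}}
  P[2] = {{0},{1},{2},{3},{4}}
5 equivalence class(es) (converged in 3)
[2]={2}  [4]={4}

Answer: NOT BISIMILAR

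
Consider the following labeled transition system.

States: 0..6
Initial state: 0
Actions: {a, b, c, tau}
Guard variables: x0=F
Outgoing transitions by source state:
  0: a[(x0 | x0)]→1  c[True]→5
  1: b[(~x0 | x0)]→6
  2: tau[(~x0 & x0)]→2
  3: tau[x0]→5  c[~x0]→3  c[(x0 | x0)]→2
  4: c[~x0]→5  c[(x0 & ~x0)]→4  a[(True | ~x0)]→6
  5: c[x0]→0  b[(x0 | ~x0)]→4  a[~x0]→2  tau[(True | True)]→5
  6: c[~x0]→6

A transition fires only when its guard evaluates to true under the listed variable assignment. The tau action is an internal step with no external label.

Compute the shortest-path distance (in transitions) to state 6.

BFS to 6:
  depth 0: {0}
  depth 1: {5}
  depth 2: {2,4}
  depth 3: {6}
6 enters at depth 3; path c·b·a

Answer: 3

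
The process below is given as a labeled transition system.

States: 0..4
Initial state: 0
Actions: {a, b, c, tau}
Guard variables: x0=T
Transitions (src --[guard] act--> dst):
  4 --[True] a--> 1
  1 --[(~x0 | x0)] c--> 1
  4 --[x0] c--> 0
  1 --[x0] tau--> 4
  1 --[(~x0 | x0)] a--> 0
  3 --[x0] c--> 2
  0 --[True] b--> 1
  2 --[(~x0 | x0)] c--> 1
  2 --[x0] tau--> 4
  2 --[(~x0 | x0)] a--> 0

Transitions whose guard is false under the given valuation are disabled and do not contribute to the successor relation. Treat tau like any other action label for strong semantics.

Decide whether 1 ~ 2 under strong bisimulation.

Compute ~ classes (split until stable):
  P[0] = {{0,1,2,3,4}}
  P[1] = {{0},{1,2},{3},{4}}
stable after 2 split(s): 4 block(s)
1∈{1,2}, 2∈{1,2}

Answer: BISIMILAR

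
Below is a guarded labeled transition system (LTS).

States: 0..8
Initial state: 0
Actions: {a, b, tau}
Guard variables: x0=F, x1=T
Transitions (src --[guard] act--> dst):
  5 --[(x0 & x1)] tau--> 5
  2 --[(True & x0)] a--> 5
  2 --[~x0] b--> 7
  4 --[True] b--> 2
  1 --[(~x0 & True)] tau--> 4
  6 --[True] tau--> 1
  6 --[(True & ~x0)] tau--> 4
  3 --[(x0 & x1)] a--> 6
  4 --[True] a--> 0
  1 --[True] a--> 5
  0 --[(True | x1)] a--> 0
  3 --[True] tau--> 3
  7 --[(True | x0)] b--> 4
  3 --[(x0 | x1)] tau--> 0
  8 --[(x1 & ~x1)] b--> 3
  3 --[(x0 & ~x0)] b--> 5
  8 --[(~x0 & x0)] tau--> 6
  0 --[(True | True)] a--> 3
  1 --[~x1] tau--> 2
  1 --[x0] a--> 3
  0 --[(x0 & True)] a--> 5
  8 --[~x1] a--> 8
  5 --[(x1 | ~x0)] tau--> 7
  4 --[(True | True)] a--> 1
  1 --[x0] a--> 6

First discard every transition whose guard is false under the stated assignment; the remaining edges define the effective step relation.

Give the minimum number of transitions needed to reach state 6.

Answer: UNREACHABLE

Trace:
Layered search for 6:
  depth 0: {0}
  depth 1: {3}
6 never appears.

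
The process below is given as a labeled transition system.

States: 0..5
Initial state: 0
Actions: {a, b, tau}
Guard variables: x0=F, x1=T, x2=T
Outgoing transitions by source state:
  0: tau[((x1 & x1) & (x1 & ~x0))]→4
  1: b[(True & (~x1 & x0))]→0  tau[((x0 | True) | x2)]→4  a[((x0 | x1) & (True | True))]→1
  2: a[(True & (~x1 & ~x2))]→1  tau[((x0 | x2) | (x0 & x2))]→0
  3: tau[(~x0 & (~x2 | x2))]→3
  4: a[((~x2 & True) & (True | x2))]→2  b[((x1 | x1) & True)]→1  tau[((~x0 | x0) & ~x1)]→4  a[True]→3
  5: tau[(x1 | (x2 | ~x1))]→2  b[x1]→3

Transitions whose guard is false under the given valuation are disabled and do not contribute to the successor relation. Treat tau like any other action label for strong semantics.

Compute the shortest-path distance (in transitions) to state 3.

BFS to 3:
  L0 = {0}
  L1 = {4}
  L2 = {1,3}
3 enters at depth 2; path tau·a

Answer: 2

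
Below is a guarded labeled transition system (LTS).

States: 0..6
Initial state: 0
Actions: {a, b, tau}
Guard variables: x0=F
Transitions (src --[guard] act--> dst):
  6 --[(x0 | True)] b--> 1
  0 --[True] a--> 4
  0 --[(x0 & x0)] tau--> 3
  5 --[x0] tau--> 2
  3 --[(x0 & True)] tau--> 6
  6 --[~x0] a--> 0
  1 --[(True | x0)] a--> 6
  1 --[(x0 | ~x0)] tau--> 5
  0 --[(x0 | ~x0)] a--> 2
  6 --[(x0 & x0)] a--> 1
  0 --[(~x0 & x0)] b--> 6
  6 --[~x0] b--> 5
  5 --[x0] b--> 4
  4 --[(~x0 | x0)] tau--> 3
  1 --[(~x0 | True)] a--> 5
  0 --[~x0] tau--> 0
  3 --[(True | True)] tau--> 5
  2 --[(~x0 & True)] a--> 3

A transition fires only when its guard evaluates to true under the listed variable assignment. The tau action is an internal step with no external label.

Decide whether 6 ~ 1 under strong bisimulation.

Refine partition for ~:
  π0 = {{0,1,2,3,4,5,6}}
  π1 = {{0,1},{2},{3,4},{5},{6}}
  π2 = {{0},{1},{2},{3},{4},{5},{6}}
stable after 3 split(s): 7 block(s)
class of 6: {6}; class of 1: {1}

Answer: NOT BISIMILAR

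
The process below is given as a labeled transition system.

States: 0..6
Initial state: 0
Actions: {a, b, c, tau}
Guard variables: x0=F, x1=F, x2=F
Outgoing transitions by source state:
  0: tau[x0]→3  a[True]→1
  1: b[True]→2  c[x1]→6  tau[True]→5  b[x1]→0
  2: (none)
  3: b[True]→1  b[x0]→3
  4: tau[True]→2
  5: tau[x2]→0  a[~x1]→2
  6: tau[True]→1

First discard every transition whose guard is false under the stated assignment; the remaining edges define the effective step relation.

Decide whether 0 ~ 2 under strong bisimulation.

Bisimulation quotient by refinement:
  P[0] = {{0,1,2,3,4,5,6}}
  P[1] = {{0,5},{1},{2},{3},{4,6}}
  P[2] = {{0},{1},{2},{3},{4},{5},{6}}
Fixed point at round 3; 7 class(es).
[0]={0}  [2]={2}

Answer: NOT BISIMILAR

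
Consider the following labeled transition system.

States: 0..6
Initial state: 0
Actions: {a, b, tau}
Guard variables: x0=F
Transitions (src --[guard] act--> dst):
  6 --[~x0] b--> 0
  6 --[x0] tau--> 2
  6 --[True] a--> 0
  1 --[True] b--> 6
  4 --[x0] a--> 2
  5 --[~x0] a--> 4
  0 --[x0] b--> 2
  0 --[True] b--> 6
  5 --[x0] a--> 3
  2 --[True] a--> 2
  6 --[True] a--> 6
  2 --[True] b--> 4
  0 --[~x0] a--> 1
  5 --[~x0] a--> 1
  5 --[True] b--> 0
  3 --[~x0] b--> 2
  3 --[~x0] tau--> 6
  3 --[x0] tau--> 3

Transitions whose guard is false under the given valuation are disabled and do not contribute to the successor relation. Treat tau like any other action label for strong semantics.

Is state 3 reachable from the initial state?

Answer: UNREACHABLE

Working:
13 transition(s) survive guard evaluation.
L0 = {0}
L1 = {1,6}  total {0,1,6}
Reach set: {0,1,6}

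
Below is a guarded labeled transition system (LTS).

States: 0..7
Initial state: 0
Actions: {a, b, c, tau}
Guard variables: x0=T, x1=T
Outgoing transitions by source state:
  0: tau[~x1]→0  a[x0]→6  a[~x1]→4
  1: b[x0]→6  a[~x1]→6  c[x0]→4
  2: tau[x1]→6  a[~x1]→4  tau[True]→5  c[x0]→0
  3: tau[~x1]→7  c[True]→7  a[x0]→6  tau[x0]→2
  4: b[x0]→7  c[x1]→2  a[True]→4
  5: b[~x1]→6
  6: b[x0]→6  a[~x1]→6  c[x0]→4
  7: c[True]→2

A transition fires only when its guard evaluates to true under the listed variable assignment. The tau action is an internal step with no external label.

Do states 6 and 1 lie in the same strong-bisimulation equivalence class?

Answer: BISIMILAR

Working:
Compute ~ classes (split until stable):
  round 0: {{0,1,2,3,4,5,6,7}}
  round 1: {{0},{1,6},{2},{3},{4},{5},{7}}
7 equivalence class(es) (converged in 2)
6∈{1,6}, 1∈{1,6}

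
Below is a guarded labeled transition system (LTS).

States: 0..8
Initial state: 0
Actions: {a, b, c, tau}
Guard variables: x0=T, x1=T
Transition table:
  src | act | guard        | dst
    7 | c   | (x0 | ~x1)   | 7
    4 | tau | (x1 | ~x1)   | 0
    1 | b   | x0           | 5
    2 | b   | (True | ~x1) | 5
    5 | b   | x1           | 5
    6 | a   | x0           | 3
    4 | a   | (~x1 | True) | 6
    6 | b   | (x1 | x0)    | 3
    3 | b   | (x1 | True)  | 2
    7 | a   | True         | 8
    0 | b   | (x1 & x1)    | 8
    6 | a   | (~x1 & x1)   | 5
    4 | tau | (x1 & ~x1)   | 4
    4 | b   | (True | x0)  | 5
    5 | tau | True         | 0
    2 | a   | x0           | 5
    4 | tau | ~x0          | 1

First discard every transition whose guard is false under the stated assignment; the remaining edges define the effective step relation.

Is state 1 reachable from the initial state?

After dropping false guards: 14 live edges.
L0 = {0}
L1 = {8}  total {0,8}
Reachable = {0,8}

Answer: UNREACHABLE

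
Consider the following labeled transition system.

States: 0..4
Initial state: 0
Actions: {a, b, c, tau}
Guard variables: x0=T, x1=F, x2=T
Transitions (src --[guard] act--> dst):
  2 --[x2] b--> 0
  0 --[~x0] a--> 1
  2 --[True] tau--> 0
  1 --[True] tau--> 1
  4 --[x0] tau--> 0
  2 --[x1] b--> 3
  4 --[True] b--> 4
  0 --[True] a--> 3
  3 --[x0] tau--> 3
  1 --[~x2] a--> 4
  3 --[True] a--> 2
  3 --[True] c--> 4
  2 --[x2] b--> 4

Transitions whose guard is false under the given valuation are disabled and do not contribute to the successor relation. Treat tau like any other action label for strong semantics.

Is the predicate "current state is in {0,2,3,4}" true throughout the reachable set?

Answer: INVARIANT HOLDS

Trace:
Inv-set: {0,2,3,4}
R = {0,2,3,4}
  0: safe
  2: safe
  3: safe
  4: safe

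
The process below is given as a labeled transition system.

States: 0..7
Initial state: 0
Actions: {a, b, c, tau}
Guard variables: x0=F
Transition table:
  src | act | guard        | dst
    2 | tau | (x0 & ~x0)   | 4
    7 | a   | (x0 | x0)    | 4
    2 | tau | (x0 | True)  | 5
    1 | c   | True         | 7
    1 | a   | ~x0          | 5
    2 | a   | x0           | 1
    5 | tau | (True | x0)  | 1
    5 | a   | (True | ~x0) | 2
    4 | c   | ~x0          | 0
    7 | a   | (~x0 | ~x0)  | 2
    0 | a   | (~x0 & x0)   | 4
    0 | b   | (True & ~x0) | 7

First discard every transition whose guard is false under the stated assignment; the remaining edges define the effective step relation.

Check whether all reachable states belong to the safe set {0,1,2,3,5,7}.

Answer: INVARIANT HOLDS

Analysis:
Safe = {0,1,2,3,5,7}
Reachable = {0,1,2,5,7}
  0: ✓
  1: ✓
  2: ✓
  5: ✓
  7: ✓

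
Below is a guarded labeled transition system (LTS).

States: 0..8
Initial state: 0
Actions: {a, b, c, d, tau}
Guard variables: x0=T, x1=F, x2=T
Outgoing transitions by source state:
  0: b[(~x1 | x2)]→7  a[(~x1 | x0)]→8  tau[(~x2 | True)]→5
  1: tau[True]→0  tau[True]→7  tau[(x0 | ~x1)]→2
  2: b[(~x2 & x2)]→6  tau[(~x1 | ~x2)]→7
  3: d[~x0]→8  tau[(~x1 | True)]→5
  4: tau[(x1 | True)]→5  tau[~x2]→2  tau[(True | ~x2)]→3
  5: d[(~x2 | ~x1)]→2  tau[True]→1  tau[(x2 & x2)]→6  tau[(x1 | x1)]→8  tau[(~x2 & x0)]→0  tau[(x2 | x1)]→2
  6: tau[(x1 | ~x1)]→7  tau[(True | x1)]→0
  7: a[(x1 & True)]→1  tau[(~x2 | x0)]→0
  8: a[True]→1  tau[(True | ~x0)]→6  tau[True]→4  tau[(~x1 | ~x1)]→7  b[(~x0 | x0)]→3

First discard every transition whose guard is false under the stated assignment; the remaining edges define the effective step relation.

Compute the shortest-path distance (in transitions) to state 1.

Answer: 2

Analysis:
Layered search for 1:
  Layer 0: {0}
  Layer 1: {5,7,8}
  Layer 2: {1,2,3,4,6}
first hit 1 at d=2 via a·a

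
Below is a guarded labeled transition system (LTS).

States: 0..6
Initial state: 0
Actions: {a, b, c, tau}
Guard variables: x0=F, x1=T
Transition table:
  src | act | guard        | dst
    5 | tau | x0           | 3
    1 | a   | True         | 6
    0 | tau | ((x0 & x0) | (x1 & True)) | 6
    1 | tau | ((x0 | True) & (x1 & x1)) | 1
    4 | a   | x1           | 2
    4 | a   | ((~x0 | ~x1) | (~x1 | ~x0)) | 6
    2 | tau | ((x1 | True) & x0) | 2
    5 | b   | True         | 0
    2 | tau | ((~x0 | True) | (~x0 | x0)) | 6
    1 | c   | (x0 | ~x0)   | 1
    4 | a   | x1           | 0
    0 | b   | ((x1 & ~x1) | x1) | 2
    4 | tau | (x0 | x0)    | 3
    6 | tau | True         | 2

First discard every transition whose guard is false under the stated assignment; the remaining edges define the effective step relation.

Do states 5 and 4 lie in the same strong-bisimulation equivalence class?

Compute ~ classes (split until stable):
  P[0] = {{0,1,2,3,4,5,6}}
  P[1] = {{0},{1},{2,6},{3},{4},{5}}
stable after 2 split(s): 6 block(s)
5∈{5}, 4∈{4}

Answer: NOT BISIMILAR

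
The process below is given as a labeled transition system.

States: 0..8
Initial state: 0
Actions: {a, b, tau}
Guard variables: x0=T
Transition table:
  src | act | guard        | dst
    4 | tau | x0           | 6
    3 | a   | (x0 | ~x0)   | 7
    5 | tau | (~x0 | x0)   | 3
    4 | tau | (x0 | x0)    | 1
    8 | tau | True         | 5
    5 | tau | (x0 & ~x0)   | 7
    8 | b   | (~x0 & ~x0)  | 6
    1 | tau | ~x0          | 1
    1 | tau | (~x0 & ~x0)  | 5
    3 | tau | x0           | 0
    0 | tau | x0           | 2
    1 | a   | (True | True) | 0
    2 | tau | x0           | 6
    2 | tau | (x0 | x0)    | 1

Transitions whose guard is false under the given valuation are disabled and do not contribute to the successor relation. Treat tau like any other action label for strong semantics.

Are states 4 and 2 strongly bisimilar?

Refine partition for ~:
  π0 = {{0,1,2,3,4,5,6,7,8}}
  π1 = {{0,2,4,5,8},{1},{3},{6,7}}
  π2 = {{0,8},{1},{2,4},{3},{5},{6,7}}
  π3 = {{0},{1},{2,4},{3},{5},{6,7},{8}}
Fixed point at round 4; 7 class(es).
[4]={2,4}  [2]={2,4}

Answer: BISIMILAR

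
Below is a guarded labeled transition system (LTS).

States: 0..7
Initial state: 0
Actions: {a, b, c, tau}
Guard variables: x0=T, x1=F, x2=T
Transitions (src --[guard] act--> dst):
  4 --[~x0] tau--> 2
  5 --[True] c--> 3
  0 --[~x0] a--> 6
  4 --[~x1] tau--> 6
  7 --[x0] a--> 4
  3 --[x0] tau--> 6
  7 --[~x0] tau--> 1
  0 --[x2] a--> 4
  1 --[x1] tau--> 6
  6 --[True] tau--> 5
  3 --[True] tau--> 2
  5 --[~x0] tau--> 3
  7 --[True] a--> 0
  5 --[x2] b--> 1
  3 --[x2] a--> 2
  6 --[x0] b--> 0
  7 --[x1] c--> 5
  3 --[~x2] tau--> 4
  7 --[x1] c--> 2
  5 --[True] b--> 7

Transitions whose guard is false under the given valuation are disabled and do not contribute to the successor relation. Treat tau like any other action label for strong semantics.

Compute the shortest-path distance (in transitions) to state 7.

Layered search for 7:
  Layer 0: {0}
  Layer 1: {4}
  Layer 2: {6}
  Layer 3: {5}
  Layer 4: {1,3,7}
7 enters at depth 4; path a·tau·tau·b

Answer: 4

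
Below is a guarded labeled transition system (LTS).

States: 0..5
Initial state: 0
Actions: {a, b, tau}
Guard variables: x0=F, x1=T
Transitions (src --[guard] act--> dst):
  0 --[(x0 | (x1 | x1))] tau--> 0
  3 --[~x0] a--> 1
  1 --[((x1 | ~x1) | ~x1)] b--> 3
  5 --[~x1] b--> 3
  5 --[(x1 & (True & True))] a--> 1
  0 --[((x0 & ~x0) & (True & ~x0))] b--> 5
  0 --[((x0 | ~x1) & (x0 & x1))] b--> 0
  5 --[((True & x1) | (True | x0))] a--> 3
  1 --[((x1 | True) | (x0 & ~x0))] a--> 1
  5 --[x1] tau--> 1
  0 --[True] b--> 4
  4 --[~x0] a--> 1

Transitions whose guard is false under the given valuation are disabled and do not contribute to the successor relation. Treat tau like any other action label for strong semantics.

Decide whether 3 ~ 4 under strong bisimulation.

Compute ~ classes (split until stable):
  P[0] = {{0,1,2,3,4,5}}
  P[1] = {{0},{1},{2},{3,4},{5}}
Fixed point at round 2; 5 class(es).
[3]={3,4}  [4]={3,4}

Answer: BISIMILAR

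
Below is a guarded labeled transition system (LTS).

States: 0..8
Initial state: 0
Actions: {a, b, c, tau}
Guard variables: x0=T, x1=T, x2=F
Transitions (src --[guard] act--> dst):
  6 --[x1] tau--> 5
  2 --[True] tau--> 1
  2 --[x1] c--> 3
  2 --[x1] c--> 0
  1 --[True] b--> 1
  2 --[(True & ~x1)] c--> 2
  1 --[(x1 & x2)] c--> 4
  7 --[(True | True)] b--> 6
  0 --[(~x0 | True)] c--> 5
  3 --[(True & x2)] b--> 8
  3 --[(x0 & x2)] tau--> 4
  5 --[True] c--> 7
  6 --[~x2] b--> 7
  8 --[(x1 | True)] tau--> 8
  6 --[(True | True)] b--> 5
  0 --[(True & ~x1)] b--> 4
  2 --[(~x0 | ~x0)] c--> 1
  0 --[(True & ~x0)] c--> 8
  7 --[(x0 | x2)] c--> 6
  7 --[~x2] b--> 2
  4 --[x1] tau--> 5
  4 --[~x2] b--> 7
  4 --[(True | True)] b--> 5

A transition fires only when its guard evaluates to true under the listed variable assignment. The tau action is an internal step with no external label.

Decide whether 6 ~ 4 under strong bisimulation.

Bisimulation quotient by refinement:
  round 0: {{0,1,2,3,4,5,6,7,8}}
  round 1: {{0,5},{1},{2},{3},{4,6},{7},{8}}
  round 2: {{0},{1},{2},{3},{4,6},{5},{7},{8}}
8 equivalence class(es) (converged in 3)
6∈{4,6}, 4∈{4,6}

Answer: BISIMILAR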